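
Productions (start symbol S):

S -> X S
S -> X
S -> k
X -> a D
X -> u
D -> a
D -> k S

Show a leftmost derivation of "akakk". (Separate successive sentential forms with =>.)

S=>X=>aD=>akS=>akX=>akaD=>akakS=>akakk

S => X   [S -> X]
X => aD   [X -> a D]
aD => akS   [D -> k S]
akS => akX   [S -> X]
akX => akaD   [X -> a D]
akaD => akakS   [D -> k S]
akakS => akakk   [S -> k]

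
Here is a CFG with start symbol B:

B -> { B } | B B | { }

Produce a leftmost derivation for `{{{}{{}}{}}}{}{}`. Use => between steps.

B=>BB=>BBB=>{B}BB=>{{B}}BB=>{{BB}}BB=>{{{}B}}BB=>{{{}BB}}BB=>{{{}{B}B}}BB=>{{{}{{}}B}}BB=>{{{}{{}}{}}}BB=>{{{}{{}}{}}}{}B=>{{{}{{}}{}}}{}{}

B => BB   [B -> B B]
BB => BBB   [B -> B B]
BBB => {B}BB   [B -> { B }]
{B}BB => {{B}}BB   [B -> { B }]
{{B}}BB => {{BB}}BB   [B -> B B]
{{BB}}BB => {{{}B}}BB   [B -> { }]
{{{}B}}BB => {{{}BB}}BB   [B -> B B]
{{{}BB}}BB => {{{}{B}B}}BB   [B -> { B }]
{{{}{B}B}}BB => {{{}{{}}B}}BB   [B -> { }]
{{{}{{}}B}}BB => {{{}{{}}{}}}BB   [B -> { }]
{{{}{{}}{}}}BB => {{{}{{}}{}}}{}B   [B -> { }]
{{{}{{}}{}}}{}B => {{{}{{}}{}}}{}{}   [B -> { }]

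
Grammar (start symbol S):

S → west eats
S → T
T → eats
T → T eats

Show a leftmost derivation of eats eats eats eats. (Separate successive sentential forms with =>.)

S => T => T eats => T eats eats => T eats eats eats => eats eats eats eats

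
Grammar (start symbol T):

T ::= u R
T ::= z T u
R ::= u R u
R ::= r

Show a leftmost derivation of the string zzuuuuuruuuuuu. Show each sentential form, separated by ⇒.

T ⇒ zTu ⇒ zzTuu ⇒ zzuRuu ⇒ zzuuRuuu ⇒ zzuuuRuuuu ⇒ zzuuuuRuuuuu ⇒ zzuuuuuRuuuuuu ⇒ zzuuuuuruuuuuu

T ⇒ zTu   [T ::= z T u]
zTu ⇒ zzTuu   [T ::= z T u]
zzTuu ⇒ zzuRuu   [T ::= u R]
zzuRuu ⇒ zzuuRuuu   [R ::= u R u]
zzuuRuuu ⇒ zzuuuRuuuu   [R ::= u R u]
zzuuuRuuuu ⇒ zzuuuuRuuuuu   [R ::= u R u]
zzuuuuRuuuuu ⇒ zzuuuuuRuuuuuu   [R ::= u R u]
zzuuuuuRuuuuuu ⇒ zzuuuuuruuuuuu   [R ::= r]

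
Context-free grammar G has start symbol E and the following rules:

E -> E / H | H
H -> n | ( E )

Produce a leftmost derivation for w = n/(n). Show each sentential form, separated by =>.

E => E/H => H/H => n/H => n/(E) => n/(H) => n/(n)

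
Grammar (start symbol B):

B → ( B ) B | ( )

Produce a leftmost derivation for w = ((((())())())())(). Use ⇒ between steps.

B ⇒ (B)B   [B → ( B ) B]
(B)B ⇒ ((B)B)B   [B → ( B ) B]
((B)B)B ⇒ (((B)B)B)B   [B → ( B ) B]
(((B)B)B)B ⇒ ((((B)B)B)B)B   [B → ( B ) B]
((((B)B)B)B)B ⇒ ((((())B)B)B)B   [B → ( )]
((((())B)B)B)B ⇒ ((((())())B)B)B   [B → ( )]
((((())())B)B)B ⇒ ((((())())())B)B   [B → ( )]
((((())())())B)B ⇒ ((((())())())())B   [B → ( )]
((((())())())())B ⇒ ((((())())())())()   [B → ( )]

B ⇒ (B)B ⇒ ((B)B)B ⇒ (((B)B)B)B ⇒ ((((B)B)B)B)B ⇒ ((((())B)B)B)B ⇒ ((((())())B)B)B ⇒ ((((())())())B)B ⇒ ((((())())())())B ⇒ ((((())())())())()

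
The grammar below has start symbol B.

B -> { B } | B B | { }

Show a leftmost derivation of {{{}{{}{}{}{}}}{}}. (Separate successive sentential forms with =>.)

B => {B} => {BB} => {{B}B} => {{BB}B} => {{{}B}B} => {{{}{B}}B} => {{{}{BB}}B} => {{{}{{}B}}B} => {{{}{{}BB}}B} => {{{}{{}BBB}}B} => {{{}{{}{}BB}}B} => {{{}{{}{}{}B}}B} => {{{}{{}{}{}{}}}B} => {{{}{{}{}{}{}}}{}}

B => {B}   [B -> { B }]
{B} => {BB}   [B -> B B]
{BB} => {{B}B}   [B -> { B }]
{{B}B} => {{BB}B}   [B -> B B]
{{BB}B} => {{{}B}B}   [B -> { }]
{{{}B}B} => {{{}{B}}B}   [B -> { B }]
{{{}{B}}B} => {{{}{BB}}B}   [B -> B B]
{{{}{BB}}B} => {{{}{{}B}}B}   [B -> { }]
{{{}{{}B}}B} => {{{}{{}BB}}B}   [B -> B B]
{{{}{{}BB}}B} => {{{}{{}BBB}}B}   [B -> B B]
{{{}{{}BBB}}B} => {{{}{{}{}BB}}B}   [B -> { }]
{{{}{{}{}BB}}B} => {{{}{{}{}{}B}}B}   [B -> { }]
{{{}{{}{}{}B}}B} => {{{}{{}{}{}{}}}B}   [B -> { }]
{{{}{{}{}{}{}}}B} => {{{}{{}{}{}{}}}{}}   [B -> { }]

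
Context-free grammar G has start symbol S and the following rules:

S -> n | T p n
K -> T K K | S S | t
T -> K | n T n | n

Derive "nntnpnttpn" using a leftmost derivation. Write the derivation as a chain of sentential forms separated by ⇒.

S ⇒ Tpn   [S -> T p n]
Tpn ⇒ Kpn   [T -> K]
Kpn ⇒ TKKpn   [K -> T K K]
TKKpn ⇒ KKKpn   [T -> K]
KKKpn ⇒ SSKKpn   [K -> S S]
SSKKpn ⇒ nSKKpn   [S -> n]
nSKKpn ⇒ nTpnKKpn   [S -> T p n]
nTpnKKpn ⇒ nnTnpnKKpn   [T -> n T n]
nnTnpnKKpn ⇒ nnKnpnKKpn   [T -> K]
nnKnpnKKpn ⇒ nntnpnKKpn   [K -> t]
nntnpnKKpn ⇒ nntnpntKpn   [K -> t]
nntnpntKpn ⇒ nntnpnttpn   [K -> t]

S⇒Tpn⇒Kpn⇒TKKpn⇒KKKpn⇒SSKKpn⇒nSKKpn⇒nTpnKKpn⇒nnTnpnKKpn⇒nnKnpnKKpn⇒nntnpnKKpn⇒nntnpntKpn⇒nntnpnttpn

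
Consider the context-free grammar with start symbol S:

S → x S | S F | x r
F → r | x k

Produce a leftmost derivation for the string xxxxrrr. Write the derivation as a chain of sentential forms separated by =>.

S=>xS=>xxS=>xxSF=>xxxSF=>xxxSFF=>xxxxrFF=>xxxxrrF=>xxxxrrr

S => xS   [S → x S]
xS => xxS   [S → x S]
xxS => xxSF   [S → S F]
xxSF => xxxSF   [S → x S]
xxxSF => xxxSFF   [S → S F]
xxxSFF => xxxxrFF   [S → x r]
xxxxrFF => xxxxrrF   [F → r]
xxxxrrF => xxxxrrr   [F → r]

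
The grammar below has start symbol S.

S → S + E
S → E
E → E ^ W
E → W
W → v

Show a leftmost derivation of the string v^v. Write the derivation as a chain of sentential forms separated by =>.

S => E => E^W => W^W => v^W => v^v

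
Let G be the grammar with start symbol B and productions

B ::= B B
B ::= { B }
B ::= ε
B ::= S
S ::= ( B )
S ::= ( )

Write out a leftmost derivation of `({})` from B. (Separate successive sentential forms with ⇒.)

B ⇒ BB ⇒ SB ⇒ (B)B ⇒ ({B})B ⇒ ({})B ⇒ ({})

B ⇒ BB   [B ::= B B]
BB ⇒ SB   [B ::= S]
SB ⇒ (B)B   [S ::= ( B )]
(B)B ⇒ ({B})B   [B ::= { B }]
({B})B ⇒ ({})B   [B ::= ε]
({})B ⇒ ({})   [B ::= ε]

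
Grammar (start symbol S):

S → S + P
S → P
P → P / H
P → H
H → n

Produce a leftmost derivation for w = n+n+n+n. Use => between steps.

S=>S+P=>S+P+P=>S+P+P+P=>P+P+P+P=>H+P+P+P=>n+P+P+P=>n+H+P+P=>n+n+P+P=>n+n+H+P=>n+n+n+P=>n+n+n+H=>n+n+n+n

S => S+P   [S → S + P]
S+P => S+P+P   [S → S + P]
S+P+P => S+P+P+P   [S → S + P]
S+P+P+P => P+P+P+P   [S → P]
P+P+P+P => H+P+P+P   [P → H]
H+P+P+P => n+P+P+P   [H → n]
n+P+P+P => n+H+P+P   [P → H]
n+H+P+P => n+n+P+P   [H → n]
n+n+P+P => n+n+H+P   [P → H]
n+n+H+P => n+n+n+P   [H → n]
n+n+n+P => n+n+n+H   [P → H]
n+n+n+H => n+n+n+n   [H → n]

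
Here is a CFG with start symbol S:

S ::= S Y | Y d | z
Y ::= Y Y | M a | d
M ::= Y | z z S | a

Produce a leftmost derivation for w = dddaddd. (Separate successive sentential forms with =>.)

S => SY => YdY => YYdY => YYYdY => dYYdY => ddYdY => ddYYdY => ddMaYdY => ddYaYdY => dddaYdY => dddaddY => dddaddd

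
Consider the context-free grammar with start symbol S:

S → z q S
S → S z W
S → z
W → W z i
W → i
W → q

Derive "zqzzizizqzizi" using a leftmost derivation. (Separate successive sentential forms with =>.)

S=>SzW=>zqSzW=>zqSzWzW=>zqSzWzWzW=>zqSzWzWzWzW=>zqSzWzWzWzWzW=>zqzzWzWzWzWzW=>zqzzizWzWzWzW=>zqzzizizWzWzW=>zqzzizizqzWzW=>zqzzizizqzizW=>zqzzizizqzizi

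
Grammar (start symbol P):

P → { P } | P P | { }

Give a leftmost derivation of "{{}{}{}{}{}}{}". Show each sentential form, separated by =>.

P=>PP=>{P}P=>{PP}P=>{{}P}P=>{{}PP}P=>{{}PPP}P=>{{}PPPP}P=>{{}{}PPP}P=>{{}{}{}PP}P=>{{}{}{}{}P}P=>{{}{}{}{}{}}P=>{{}{}{}{}{}}{}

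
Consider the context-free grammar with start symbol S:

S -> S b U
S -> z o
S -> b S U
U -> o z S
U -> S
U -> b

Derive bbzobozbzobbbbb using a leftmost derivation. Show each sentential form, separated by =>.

S => bSU => bbSUU => bbSbUUU => bbSbUbUUU => bbzobUbUUU => bbzobozSbUUU => bbzobozbSUbUUU => bbzobozbzoUbUUU => bbzobozbzobbUUU => bbzobozbzobbbUU => bbzobozbzobbbbU => bbzobozbzobbbbb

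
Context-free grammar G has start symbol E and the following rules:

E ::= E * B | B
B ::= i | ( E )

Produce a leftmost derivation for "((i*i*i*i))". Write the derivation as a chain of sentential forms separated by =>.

E => B   [E ::= B]
B => (E)   [B ::= ( E )]
(E) => (B)   [E ::= B]
(B) => ((E))   [B ::= ( E )]
((E)) => ((E*B))   [E ::= E * B]
((E*B)) => ((E*B*B))   [E ::= E * B]
((E*B*B)) => ((E*B*B*B))   [E ::= E * B]
((E*B*B*B)) => ((B*B*B*B))   [E ::= B]
((B*B*B*B)) => ((i*B*B*B))   [B ::= i]
((i*B*B*B)) => ((i*i*B*B))   [B ::= i]
((i*i*B*B)) => ((i*i*i*B))   [B ::= i]
((i*i*i*B)) => ((i*i*i*i))   [B ::= i]

E => B => (E) => (B) => ((E)) => ((E*B)) => ((E*B*B)) => ((E*B*B*B)) => ((B*B*B*B)) => ((i*B*B*B)) => ((i*i*B*B)) => ((i*i*i*B)) => ((i*i*i*i))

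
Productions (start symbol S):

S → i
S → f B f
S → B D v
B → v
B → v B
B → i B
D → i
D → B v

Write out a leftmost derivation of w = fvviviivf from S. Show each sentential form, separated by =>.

S=>fBf=>fvBf=>fvvBf=>fvviBf=>fvvivBf=>fvviviBf=>fvviviiBf=>fvviviivf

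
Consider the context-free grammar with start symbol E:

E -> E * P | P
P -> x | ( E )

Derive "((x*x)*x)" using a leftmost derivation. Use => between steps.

E=>P=>(E)=>(E*P)=>(P*P)=>((E)*P)=>((E*P)*P)=>((P*P)*P)=>((x*P)*P)=>((x*x)*P)=>((x*x)*x)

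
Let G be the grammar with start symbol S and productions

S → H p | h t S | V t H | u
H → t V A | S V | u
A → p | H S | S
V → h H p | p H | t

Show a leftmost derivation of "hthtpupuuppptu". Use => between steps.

S=>VtH=>hHptH=>htVAptH=>hthHpAptH=>hthtVApAptH=>hthtpHApAptH=>hthtpSVApAptH=>hthtpuVApAptH=>hthtpupHApAptH=>hthtpupuApAptH=>hthtpupuSpAptH=>hthtpupuupAptH=>hthtpupuuppptH=>hthtpupuuppptu

S => VtH   [S → V t H]
VtH => hHptH   [V → h H p]
hHptH => htVAptH   [H → t V A]
htVAptH => hthHpAptH   [V → h H p]
hthHpAptH => hthtVApAptH   [H → t V A]
hthtVApAptH => hthtpHApAptH   [V → p H]
hthtpHApAptH => hthtpSVApAptH   [H → S V]
hthtpSVApAptH => hthtpuVApAptH   [S → u]
hthtpuVApAptH => hthtpupHApAptH   [V → p H]
hthtpupHApAptH => hthtpupuApAptH   [H → u]
hthtpupuApAptH => hthtpupuSpAptH   [A → S]
hthtpupuSpAptH => hthtpupuupAptH   [S → u]
hthtpupuupAptH => hthtpupuuppptH   [A → p]
hthtpupuuppptH => hthtpupuuppptu   [H → u]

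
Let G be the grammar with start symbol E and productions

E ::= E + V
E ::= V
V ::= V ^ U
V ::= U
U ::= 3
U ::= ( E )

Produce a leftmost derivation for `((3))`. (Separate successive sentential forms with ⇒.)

E ⇒ V ⇒ U ⇒ (E) ⇒ (V) ⇒ (U) ⇒ ((E)) ⇒ ((V)) ⇒ ((U)) ⇒ ((3))

E ⇒ V   [E ::= V]
V ⇒ U   [V ::= U]
U ⇒ (E)   [U ::= ( E )]
(E) ⇒ (V)   [E ::= V]
(V) ⇒ (U)   [V ::= U]
(U) ⇒ ((E))   [U ::= ( E )]
((E)) ⇒ ((V))   [E ::= V]
((V)) ⇒ ((U))   [V ::= U]
((U)) ⇒ ((3))   [U ::= 3]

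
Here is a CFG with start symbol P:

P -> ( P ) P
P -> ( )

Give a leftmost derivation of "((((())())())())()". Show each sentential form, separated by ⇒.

P ⇒ (P)P ⇒ ((P)P)P ⇒ (((P)P)P)P ⇒ ((((P)P)P)P)P ⇒ ((((())P)P)P)P ⇒ ((((())())P)P)P ⇒ ((((())())())P)P ⇒ ((((())())())())P ⇒ ((((())())())())()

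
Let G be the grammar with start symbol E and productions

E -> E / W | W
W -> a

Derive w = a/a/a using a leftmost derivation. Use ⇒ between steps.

E ⇒ E/W ⇒ E/W/W ⇒ W/W/W ⇒ a/W/W ⇒ a/a/W ⇒ a/a/a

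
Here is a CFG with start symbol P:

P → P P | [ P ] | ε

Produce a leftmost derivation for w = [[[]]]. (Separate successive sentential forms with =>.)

P => [P] => [[P]] => [[PP]] => [[[P]P]] => [[[]P]] => [[[]]]

P => [P]   [P → [ P ]]
[P] => [[P]]   [P → [ P ]]
[[P]] => [[PP]]   [P → P P]
[[PP]] => [[[P]P]]   [P → [ P ]]
[[[P]P]] => [[[]P]]   [P → ε]
[[[]P]] => [[[]]]   [P → ε]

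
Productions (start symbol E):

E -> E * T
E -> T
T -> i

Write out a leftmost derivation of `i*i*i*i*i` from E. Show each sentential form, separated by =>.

E => E*T => E*T*T => E*T*T*T => E*T*T*T*T => T*T*T*T*T => i*T*T*T*T => i*i*T*T*T => i*i*i*T*T => i*i*i*i*T => i*i*i*i*i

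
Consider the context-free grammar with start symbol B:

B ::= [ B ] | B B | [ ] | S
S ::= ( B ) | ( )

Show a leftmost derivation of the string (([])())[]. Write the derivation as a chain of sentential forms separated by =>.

B=>BB=>SB=>(B)B=>(BB)B=>(SB)B=>((B)B)B=>(([])B)B=>(([])S)B=>(([])())B=>(([])())[]

B => BB   [B ::= B B]
BB => SB   [B ::= S]
SB => (B)B   [S ::= ( B )]
(B)B => (BB)B   [B ::= B B]
(BB)B => (SB)B   [B ::= S]
(SB)B => ((B)B)B   [S ::= ( B )]
((B)B)B => (([])B)B   [B ::= [ ]]
(([])B)B => (([])S)B   [B ::= S]
(([])S)B => (([])())B   [S ::= ( )]
(([])())B => (([])())[]   [B ::= [ ]]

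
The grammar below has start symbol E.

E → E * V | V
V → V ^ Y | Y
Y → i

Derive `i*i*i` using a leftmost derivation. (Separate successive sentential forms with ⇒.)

E ⇒ E*V ⇒ E*V*V ⇒ V*V*V ⇒ Y*V*V ⇒ i*V*V ⇒ i*Y*V ⇒ i*i*V ⇒ i*i*Y ⇒ i*i*i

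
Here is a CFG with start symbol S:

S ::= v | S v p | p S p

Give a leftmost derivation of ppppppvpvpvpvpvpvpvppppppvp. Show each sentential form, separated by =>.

S => Svp => pSpvp => ppSppvp => pppSpppvp => ppppSppppvp => pppppSpppppvp => pppppSvppppppvp => pppppSvpvppppppvp => pppppSvpvpvppppppvp => pppppSvpvpvpvppppppvp => pppppSvpvpvpvpvppppppvp => pppppSvpvpvpvpvpvppppppvp => ppppppSpvpvpvpvpvpvppppppvp => ppppppvpvpvpvpvpvpvppppppvp

S => Svp   [S ::= S v p]
Svp => pSpvp   [S ::= p S p]
pSpvp => ppSppvp   [S ::= p S p]
ppSppvp => pppSpppvp   [S ::= p S p]
pppSpppvp => ppppSppppvp   [S ::= p S p]
ppppSppppvp => pppppSpppppvp   [S ::= p S p]
pppppSpppppvp => pppppSvppppppvp   [S ::= S v p]
pppppSvppppppvp => pppppSvpvppppppvp   [S ::= S v p]
pppppSvpvppppppvp => pppppSvpvpvppppppvp   [S ::= S v p]
pppppSvpvpvppppppvp => pppppSvpvpvpvppppppvp   [S ::= S v p]
pppppSvpvpvpvppppppvp => pppppSvpvpvpvpvppppppvp   [S ::= S v p]
pppppSvpvpvpvpvppppppvp => pppppSvpvpvpvpvpvppppppvp   [S ::= S v p]
pppppSvpvpvpvpvpvppppppvp => ppppppSpvpvpvpvpvpvppppppvp   [S ::= p S p]
ppppppSpvpvpvpvpvpvppppppvp => ppppppvpvpvpvpvpvpvppppppvp   [S ::= v]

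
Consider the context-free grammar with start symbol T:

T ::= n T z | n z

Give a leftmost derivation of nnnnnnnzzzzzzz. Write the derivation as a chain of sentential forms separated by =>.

T=>nTz=>nnTzz=>nnnTzzz=>nnnnTzzzz=>nnnnnTzzzzz=>nnnnnnTzzzzzz=>nnnnnnnzzzzzzz

T => nTz   [T ::= n T z]
nTz => nnTzz   [T ::= n T z]
nnTzz => nnnTzzz   [T ::= n T z]
nnnTzzz => nnnnTzzzz   [T ::= n T z]
nnnnTzzzz => nnnnnTzzzzz   [T ::= n T z]
nnnnnTzzzzz => nnnnnnTzzzzzz   [T ::= n T z]
nnnnnnTzzzzzz => nnnnnnnzzzzzzz   [T ::= n z]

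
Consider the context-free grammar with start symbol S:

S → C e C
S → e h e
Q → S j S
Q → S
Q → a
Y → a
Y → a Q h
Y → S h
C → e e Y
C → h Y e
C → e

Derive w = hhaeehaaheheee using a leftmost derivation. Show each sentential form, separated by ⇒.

S ⇒ CeC   [S → C e C]
CeC ⇒ hYeeC   [C → h Y e]
hYeeC ⇒ hSheeC   [Y → S h]
hSheeC ⇒ hCeCheeC   [S → C e C]
hCeCheeC ⇒ hhYeeCheeC   [C → h Y e]
hhYeeCheeC ⇒ hhaeeCheeC   [Y → a]
hhaeeCheeC ⇒ hhaeehYeheeC   [C → h Y e]
hhaeehYeheeC ⇒ hhaeehaQheheeC   [Y → a Q h]
hhaeehaQheheeC ⇒ hhaeehaaheheeC   [Q → a]
hhaeehaaheheeC ⇒ hhaeehaaheheee   [C → e]

S⇒CeC⇒hYeeC⇒hSheeC⇒hCeCheeC⇒hhYeeCheeC⇒hhaeeCheeC⇒hhaeehYeheeC⇒hhaeehaQheheeC⇒hhaeehaaheheeC⇒hhaeehaaheheee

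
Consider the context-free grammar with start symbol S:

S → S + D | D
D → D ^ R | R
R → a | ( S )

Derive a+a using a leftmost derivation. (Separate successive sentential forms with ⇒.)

S ⇒ S+D   [S → S + D]
S+D ⇒ D+D   [S → D]
D+D ⇒ R+D   [D → R]
R+D ⇒ a+D   [R → a]
a+D ⇒ a+R   [D → R]
a+R ⇒ a+a   [R → a]

S ⇒ S+D ⇒ D+D ⇒ R+D ⇒ a+D ⇒ a+R ⇒ a+a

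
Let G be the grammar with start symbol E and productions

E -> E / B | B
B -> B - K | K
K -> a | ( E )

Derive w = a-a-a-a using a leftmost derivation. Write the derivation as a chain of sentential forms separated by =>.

E => B => B-K => B-K-K => B-K-K-K => K-K-K-K => a-K-K-K => a-a-K-K => a-a-a-K => a-a-a-a

E => B   [E -> B]
B => B-K   [B -> B - K]
B-K => B-K-K   [B -> B - K]
B-K-K => B-K-K-K   [B -> B - K]
B-K-K-K => K-K-K-K   [B -> K]
K-K-K-K => a-K-K-K   [K -> a]
a-K-K-K => a-a-K-K   [K -> a]
a-a-K-K => a-a-a-K   [K -> a]
a-a-a-K => a-a-a-a   [K -> a]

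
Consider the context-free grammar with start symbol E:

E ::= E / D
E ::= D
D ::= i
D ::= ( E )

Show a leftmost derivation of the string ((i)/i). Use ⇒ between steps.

E⇒D⇒(E)⇒(E/D)⇒(D/D)⇒((E)/D)⇒((D)/D)⇒((i)/D)⇒((i)/i)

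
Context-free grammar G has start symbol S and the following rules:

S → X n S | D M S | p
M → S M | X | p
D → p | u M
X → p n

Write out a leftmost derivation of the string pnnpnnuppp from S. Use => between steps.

S => XnS => pnnS => pnnXnS => pnnpnnS => pnnpnnDMS => pnnpnnuMMS => pnnpnnupMS => pnnpnnuppS => pnnpnnuppp

S => XnS   [S → X n S]
XnS => pnnS   [X → p n]
pnnS => pnnXnS   [S → X n S]
pnnXnS => pnnpnnS   [X → p n]
pnnpnnS => pnnpnnDMS   [S → D M S]
pnnpnnDMS => pnnpnnuMMS   [D → u M]
pnnpnnuMMS => pnnpnnupMS   [M → p]
pnnpnnupMS => pnnpnnuppS   [M → p]
pnnpnnuppS => pnnpnnuppp   [S → p]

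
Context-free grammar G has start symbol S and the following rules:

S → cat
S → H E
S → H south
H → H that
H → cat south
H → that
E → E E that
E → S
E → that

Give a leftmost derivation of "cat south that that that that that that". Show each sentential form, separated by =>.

S => H E => H that E => H that that E => H that that that E => H that that that that E => H that that that that that E => cat south that that that that that E => cat south that that that that that that

S => H E   [S → H E]
H E => H that E   [H → H that]
H that E => H that that E   [H → H that]
H that that E => H that that that E   [H → H that]
H that that that E => H that that that that E   [H → H that]
H that that that that E => H that that that that that E   [H → H that]
H that that that that that E => cat south that that that that that E   [H → cat south]
cat south that that that that that E => cat south that that that that that that   [E → that]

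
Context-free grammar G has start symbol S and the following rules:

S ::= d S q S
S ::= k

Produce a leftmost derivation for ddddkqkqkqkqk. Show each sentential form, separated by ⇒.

S ⇒ dSqS   [S ::= d S q S]
dSqS ⇒ ddSqSqS   [S ::= d S q S]
ddSqSqS ⇒ dddSqSqSqS   [S ::= d S q S]
dddSqSqSqS ⇒ ddddSqSqSqSqS   [S ::= d S q S]
ddddSqSqSqSqS ⇒ ddddkqSqSqSqS   [S ::= k]
ddddkqSqSqSqS ⇒ ddddkqkqSqSqS   [S ::= k]
ddddkqkqSqSqS ⇒ ddddkqkqkqSqS   [S ::= k]
ddddkqkqkqSqS ⇒ ddddkqkqkqkqS   [S ::= k]
ddddkqkqkqkqS ⇒ ddddkqkqkqkqk   [S ::= k]

S ⇒ dSqS ⇒ ddSqSqS ⇒ dddSqSqSqS ⇒ ddddSqSqSqSqS ⇒ ddddkqSqSqSqS ⇒ ddddkqkqSqSqS ⇒ ddddkqkqkqSqS ⇒ ddddkqkqkqkqS ⇒ ddddkqkqkqkqk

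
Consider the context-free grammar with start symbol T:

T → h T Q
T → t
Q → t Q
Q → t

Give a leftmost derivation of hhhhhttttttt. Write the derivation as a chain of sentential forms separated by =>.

T => hTQ => hhTQQ => hhhTQQQ => hhhhTQQQQ => hhhhhTQQQQQ => hhhhhtQQQQQ => hhhhhttQQQQQ => hhhhhtttQQQQ => hhhhhttttQQQ => hhhhhtttttQQ => hhhhhttttttQ => hhhhhttttttt

T => hTQ   [T → h T Q]
hTQ => hhTQQ   [T → h T Q]
hhTQQ => hhhTQQQ   [T → h T Q]
hhhTQQQ => hhhhTQQQQ   [T → h T Q]
hhhhTQQQQ => hhhhhTQQQQQ   [T → h T Q]
hhhhhTQQQQQ => hhhhhtQQQQQ   [T → t]
hhhhhtQQQQQ => hhhhhttQQQQQ   [Q → t Q]
hhhhhttQQQQQ => hhhhhtttQQQQ   [Q → t]
hhhhhtttQQQQ => hhhhhttttQQQ   [Q → t]
hhhhhttttQQQ => hhhhhtttttQQ   [Q → t]
hhhhhtttttQQ => hhhhhttttttQ   [Q → t]
hhhhhttttttQ => hhhhhttttttt   [Q → t]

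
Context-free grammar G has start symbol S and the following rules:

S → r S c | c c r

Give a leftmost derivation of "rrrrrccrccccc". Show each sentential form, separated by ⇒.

S ⇒ rSc   [S → r S c]
rSc ⇒ rrScc   [S → r S c]
rrScc ⇒ rrrSccc   [S → r S c]
rrrSccc ⇒ rrrrScccc   [S → r S c]
rrrrScccc ⇒ rrrrrSccccc   [S → r S c]
rrrrrSccccc ⇒ rrrrrccrccccc   [S → c c r]

S ⇒ rSc ⇒ rrScc ⇒ rrrSccc ⇒ rrrrScccc ⇒ rrrrrSccccc ⇒ rrrrrccrccccc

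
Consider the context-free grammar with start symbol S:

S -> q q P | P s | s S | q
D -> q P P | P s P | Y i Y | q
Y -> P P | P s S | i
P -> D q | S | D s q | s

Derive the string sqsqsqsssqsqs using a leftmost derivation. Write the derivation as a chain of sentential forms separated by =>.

S => sS => sPs => sDsqs => sqPPsqs => sqsPsqs => sqsDsqsqs => sqsPsPsqsqs => sqsDsqsPsqsqs => sqsqsqsPsqsqs => sqsqsqsssqsqs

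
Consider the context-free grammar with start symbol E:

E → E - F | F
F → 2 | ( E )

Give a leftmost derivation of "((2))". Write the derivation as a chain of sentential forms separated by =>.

E=>F=>(E)=>(F)=>((E))=>((F))=>((2))

E => F   [E → F]
F => (E)   [F → ( E )]
(E) => (F)   [E → F]
(F) => ((E))   [F → ( E )]
((E)) => ((F))   [E → F]
((F)) => ((2))   [F → 2]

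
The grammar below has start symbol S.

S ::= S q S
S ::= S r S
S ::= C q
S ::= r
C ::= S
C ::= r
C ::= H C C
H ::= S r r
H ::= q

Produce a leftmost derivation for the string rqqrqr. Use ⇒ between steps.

S⇒SqS⇒SqSqS⇒CqqSqS⇒rqqSqS⇒rqqrqS⇒rqqrqr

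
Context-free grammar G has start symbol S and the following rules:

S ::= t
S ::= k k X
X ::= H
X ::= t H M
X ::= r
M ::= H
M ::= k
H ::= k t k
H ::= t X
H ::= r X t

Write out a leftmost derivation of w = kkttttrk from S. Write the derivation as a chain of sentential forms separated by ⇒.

S ⇒ kkX   [S ::= k k X]
kkX ⇒ kktHM   [X ::= t H M]
kktHM ⇒ kkttXM   [H ::= t X]
kkttXM ⇒ kkttHM   [X ::= H]
kkttHM ⇒ kktttXM   [H ::= t X]
kktttXM ⇒ kktttHM   [X ::= H]
kktttHM ⇒ kkttttXM   [H ::= t X]
kkttttXM ⇒ kkttttrM   [X ::= r]
kkttttrM ⇒ kkttttrk   [M ::= k]

S ⇒ kkX ⇒ kktHM ⇒ kkttXM ⇒ kkttHM ⇒ kktttXM ⇒ kktttHM ⇒ kkttttXM ⇒ kkttttrM ⇒ kkttttrk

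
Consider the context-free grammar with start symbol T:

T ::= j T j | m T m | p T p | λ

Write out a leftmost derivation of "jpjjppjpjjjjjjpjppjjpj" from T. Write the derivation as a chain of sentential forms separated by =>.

T => jTj => jpTpj => jpjTjpj => jpjjTjjpj => jpjjpTpjjpj => jpjjppTppjjpj => jpjjppjTjppjjpj => jpjjppjpTpjppjjpj => jpjjppjpjTjpjppjjpj => jpjjppjpjjTjjpjppjjpj => jpjjppjpjjjTjjjpjppjjpj => jpjjppjpjjjjjjpjppjjpj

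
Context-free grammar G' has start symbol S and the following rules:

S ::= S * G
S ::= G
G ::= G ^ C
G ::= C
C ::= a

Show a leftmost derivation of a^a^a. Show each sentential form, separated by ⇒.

S ⇒ G   [S ::= G]
G ⇒ G^C   [G ::= G ^ C]
G^C ⇒ G^C^C   [G ::= G ^ C]
G^C^C ⇒ C^C^C   [G ::= C]
C^C^C ⇒ a^C^C   [C ::= a]
a^C^C ⇒ a^a^C   [C ::= a]
a^a^C ⇒ a^a^a   [C ::= a]

S⇒G⇒G^C⇒G^C^C⇒C^C^C⇒a^C^C⇒a^a^C⇒a^a^a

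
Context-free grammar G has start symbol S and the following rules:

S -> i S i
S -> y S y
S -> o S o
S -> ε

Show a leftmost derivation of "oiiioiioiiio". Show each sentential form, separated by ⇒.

S ⇒ oSo ⇒ oiSio ⇒ oiiSiio ⇒ oiiiSiiio ⇒ oiiioSoiiio ⇒ oiiioiSioiiio ⇒ oiiioiioiiio

S ⇒ oSo   [S -> o S o]
oSo ⇒ oiSio   [S -> i S i]
oiSio ⇒ oiiSiio   [S -> i S i]
oiiSiio ⇒ oiiiSiiio   [S -> i S i]
oiiiSiiio ⇒ oiiioSoiiio   [S -> o S o]
oiiioSoiiio ⇒ oiiioiSioiiio   [S -> i S i]
oiiioiSioiiio ⇒ oiiioiioiiio   [S -> ε]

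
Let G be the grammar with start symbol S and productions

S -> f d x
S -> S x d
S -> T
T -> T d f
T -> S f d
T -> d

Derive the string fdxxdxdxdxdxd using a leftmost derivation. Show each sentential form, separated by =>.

S => Sxd   [S -> S x d]
Sxd => Sxdxd   [S -> S x d]
Sxdxd => Sxdxdxd   [S -> S x d]
Sxdxdxd => Sxdxdxdxd   [S -> S x d]
Sxdxdxdxd => Sxdxdxdxdxd   [S -> S x d]
Sxdxdxdxdxd => fdxxdxdxdxdxd   [S -> f d x]

S=>Sxd=>Sxdxd=>Sxdxdxd=>Sxdxdxdxd=>Sxdxdxdxdxd=>fdxxdxdxdxdxd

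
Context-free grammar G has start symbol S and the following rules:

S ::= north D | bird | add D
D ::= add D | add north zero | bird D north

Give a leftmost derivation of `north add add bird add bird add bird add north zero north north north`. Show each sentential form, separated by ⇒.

S ⇒ north D   [S ::= north D]
north D ⇒ north add D   [D ::= add D]
north add D ⇒ north add add D   [D ::= add D]
north add add D ⇒ north add add bird D north   [D ::= bird D north]
north add add bird D north ⇒ north add add bird add D north   [D ::= add D]
north add add bird add D north ⇒ north add add bird add bird D north north   [D ::= bird D north]
north add add bird add bird D north north ⇒ north add add bird add bird add D north north   [D ::= add D]
north add add bird add bird add D north north ⇒ north add add bird add bird add bird D north north north   [D ::= bird D north]
north add add bird add bird add bird D north north north ⇒ north add add bird add bird add bird add north zero north north north   [D ::= add north zero]

S ⇒ north D ⇒ north add D ⇒ north add add D ⇒ north add add bird D north ⇒ north add add bird add D north ⇒ north add add bird add bird D north north ⇒ north add add bird add bird add D north north ⇒ north add add bird add bird add bird D north north north ⇒ north add add bird add bird add bird add north zero north north north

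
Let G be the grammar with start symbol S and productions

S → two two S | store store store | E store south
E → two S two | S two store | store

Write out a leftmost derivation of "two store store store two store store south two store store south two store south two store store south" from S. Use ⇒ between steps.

S ⇒ E store south ⇒ S two store store south ⇒ E store south two store store south ⇒ two S two store south two store store south ⇒ two E store south two store south two store store south ⇒ two S two store store south two store south two store store south ⇒ two E store south two store store south two store south two store store south ⇒ two S two store store south two store store south two store south two store store south ⇒ two store store store two store store south two store store south two store south two store store south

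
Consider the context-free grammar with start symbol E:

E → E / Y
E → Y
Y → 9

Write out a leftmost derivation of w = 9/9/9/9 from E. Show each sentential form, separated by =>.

E => E/Y   [E → E / Y]
E/Y => E/Y/Y   [E → E / Y]
E/Y/Y => E/Y/Y/Y   [E → E / Y]
E/Y/Y/Y => Y/Y/Y/Y   [E → Y]
Y/Y/Y/Y => 9/Y/Y/Y   [Y → 9]
9/Y/Y/Y => 9/9/Y/Y   [Y → 9]
9/9/Y/Y => 9/9/9/Y   [Y → 9]
9/9/9/Y => 9/9/9/9   [Y → 9]

E => E/Y => E/Y/Y => E/Y/Y/Y => Y/Y/Y/Y => 9/Y/Y/Y => 9/9/Y/Y => 9/9/9/Y => 9/9/9/9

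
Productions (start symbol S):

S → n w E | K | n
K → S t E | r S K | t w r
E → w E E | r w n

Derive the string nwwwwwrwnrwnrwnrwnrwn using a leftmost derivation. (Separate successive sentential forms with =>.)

S => nwE => nwwEE => nwwwEEE => nwwwwEEEE => nwwwwwEEEEE => nwwwwwrwnEEEE => nwwwwwrwnrwnEEE => nwwwwwrwnrwnrwnEE => nwwwwwrwnrwnrwnrwnE => nwwwwwrwnrwnrwnrwnrwn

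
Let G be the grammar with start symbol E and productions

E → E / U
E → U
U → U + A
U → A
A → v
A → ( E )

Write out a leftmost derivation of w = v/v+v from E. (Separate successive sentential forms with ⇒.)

E ⇒ E/U ⇒ U/U ⇒ A/U ⇒ v/U ⇒ v/U+A ⇒ v/A+A ⇒ v/v+A ⇒ v/v+v

E ⇒ E/U   [E → E / U]
E/U ⇒ U/U   [E → U]
U/U ⇒ A/U   [U → A]
A/U ⇒ v/U   [A → v]
v/U ⇒ v/U+A   [U → U + A]
v/U+A ⇒ v/A+A   [U → A]
v/A+A ⇒ v/v+A   [A → v]
v/v+A ⇒ v/v+v   [A → v]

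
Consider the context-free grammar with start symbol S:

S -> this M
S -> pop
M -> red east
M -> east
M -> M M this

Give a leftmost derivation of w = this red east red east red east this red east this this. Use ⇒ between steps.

S ⇒ this M   [S -> this M]
this M ⇒ this M M this   [M -> M M this]
this M M this ⇒ this red east M this   [M -> red east]
this red east M this ⇒ this red east M M this this   [M -> M M this]
this red east M M this this ⇒ this red east M M this M this this   [M -> M M this]
this red east M M this M this this ⇒ this red east red east M this M this this   [M -> red east]
this red east red east M this M this this ⇒ this red east red east red east this M this this   [M -> red east]
this red east red east red east this M this this ⇒ this red east red east red east this red east this this   [M -> red east]

S ⇒ this M ⇒ this M M this ⇒ this red east M this ⇒ this red east M M this this ⇒ this red east M M this M this this ⇒ this red east red east M this M this this ⇒ this red east red east red east this M this this ⇒ this red east red east red east this red east this this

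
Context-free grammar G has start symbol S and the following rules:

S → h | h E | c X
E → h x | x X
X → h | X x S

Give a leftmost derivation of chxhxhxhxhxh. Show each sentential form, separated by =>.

S => cX   [S → c X]
cX => cXxS   [X → X x S]
cXxS => chxS   [X → h]
chxS => chxhE   [S → h E]
chxhE => chxhxX   [E → x X]
chxhxX => chxhxXxS   [X → X x S]
chxhxXxS => chxhxXxSxS   [X → X x S]
chxhxXxSxS => chxhxXxSxSxS   [X → X x S]
chxhxXxSxSxS => chxhxhxSxSxS   [X → h]
chxhxhxSxSxS => chxhxhxhxSxS   [S → h]
chxhxhxhxSxS => chxhxhxhxhxS   [S → h]
chxhxhxhxhxS => chxhxhxhxhxh   [S → h]

S => cX => cXxS => chxS => chxhE => chxhxX => chxhxXxS => chxhxXxSxS => chxhxXxSxSxS => chxhxhxSxSxS => chxhxhxhxSxS => chxhxhxhxhxS => chxhxhxhxhxh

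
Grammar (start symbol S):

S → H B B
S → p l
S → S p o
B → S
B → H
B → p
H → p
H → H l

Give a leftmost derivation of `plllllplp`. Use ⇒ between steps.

S ⇒ HBB ⇒ HlBB ⇒ HllBB ⇒ HlllBB ⇒ HllllBB ⇒ HlllllBB ⇒ plllllBB ⇒ plllllHB ⇒ plllllHlB ⇒ plllllplB ⇒ plllllplp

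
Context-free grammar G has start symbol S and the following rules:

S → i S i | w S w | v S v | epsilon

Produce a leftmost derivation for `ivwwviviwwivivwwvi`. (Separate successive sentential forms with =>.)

S => iSi   [S → i S i]
iSi => ivSvi   [S → v S v]
ivSvi => ivwSwvi   [S → w S w]
ivwSwvi => ivwwSwwvi   [S → w S w]
ivwwSwwvi => ivwwvSvwwvi   [S → v S v]
ivwwvSvwwvi => ivwwviSivwwvi   [S → i S i]
ivwwviSivwwvi => ivwwvivSvivwwvi   [S → v S v]
ivwwvivSvivwwvi => ivwwviviSivivwwvi   [S → i S i]
ivwwviviSivivwwvi => ivwwviviwSwivivwwvi   [S → w S w]
ivwwviviwSwivivwwvi => ivwwviviwwivivwwvi   [S → epsilon]

S => iSi => ivSvi => ivwSwvi => ivwwSwwvi => ivwwvSvwwvi => ivwwviSivwwvi => ivwwvivSvivwwvi => ivwwviviSivivwwvi => ivwwviviwSwivivwwvi => ivwwviviwwivivwwvi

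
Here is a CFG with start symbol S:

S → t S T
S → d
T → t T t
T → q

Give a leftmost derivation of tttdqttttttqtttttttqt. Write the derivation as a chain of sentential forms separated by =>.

S => tST   [S → t S T]
tST => ttSTT   [S → t S T]
ttSTT => tttSTTT   [S → t S T]
tttSTTT => tttdTTT   [S → d]
tttdTTT => tttdqTT   [T → q]
tttdqTT => tttdqtTtT   [T → t T t]
tttdqtTtT => tttdqttTttT   [T → t T t]
tttdqttTttT => tttdqtttTtttT   [T → t T t]
tttdqtttTtttT => tttdqttttTttttT   [T → t T t]
tttdqttttTttttT => tttdqtttttTtttttT   [T → t T t]
tttdqtttttTtttttT => tttdqttttttTttttttT   [T → t T t]
tttdqttttttTttttttT => tttdqttttttqttttttT   [T → q]
tttdqttttttqttttttT => tttdqttttttqtttttttTt   [T → t T t]
tttdqttttttqtttttttTt => tttdqttttttqtttttttqt   [T → q]

S=>tST=>ttSTT=>tttSTTT=>tttdTTT=>tttdqTT=>tttdqtTtT=>tttdqttTttT=>tttdqtttTtttT=>tttdqttttTttttT=>tttdqtttttTtttttT=>tttdqttttttTttttttT=>tttdqttttttqttttttT=>tttdqttttttqtttttttTt=>tttdqttttttqtttttttqt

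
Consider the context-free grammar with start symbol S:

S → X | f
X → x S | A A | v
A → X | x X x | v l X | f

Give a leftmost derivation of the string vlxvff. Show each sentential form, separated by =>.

S => X => AA => vlXA => vlAAA => vlXAA => vlxSAA => vlxXAA => vlxvAA => vlxvfA => vlxvff

S => X   [S → X]
X => AA   [X → A A]
AA => vlXA   [A → v l X]
vlXA => vlAAA   [X → A A]
vlAAA => vlXAA   [A → X]
vlXAA => vlxSAA   [X → x S]
vlxSAA => vlxXAA   [S → X]
vlxXAA => vlxvAA   [X → v]
vlxvAA => vlxvfA   [A → f]
vlxvfA => vlxvff   [A → f]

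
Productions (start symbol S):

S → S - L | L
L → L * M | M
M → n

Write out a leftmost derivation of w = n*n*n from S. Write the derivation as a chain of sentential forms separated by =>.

S => L   [S → L]
L => L*M   [L → L * M]
L*M => L*M*M   [L → L * M]
L*M*M => M*M*M   [L → M]
M*M*M => n*M*M   [M → n]
n*M*M => n*n*M   [M → n]
n*n*M => n*n*n   [M → n]

S => L => L*M => L*M*M => M*M*M => n*M*M => n*n*M => n*n*n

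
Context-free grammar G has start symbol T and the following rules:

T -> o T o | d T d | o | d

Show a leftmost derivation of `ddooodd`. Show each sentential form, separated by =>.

T => dTd   [T -> d T d]
dTd => ddTdd   [T -> d T d]
ddTdd => ddoTodd   [T -> o T o]
ddoTodd => ddooodd   [T -> o]

T => dTd => ddTdd => ddoTodd => ddooodd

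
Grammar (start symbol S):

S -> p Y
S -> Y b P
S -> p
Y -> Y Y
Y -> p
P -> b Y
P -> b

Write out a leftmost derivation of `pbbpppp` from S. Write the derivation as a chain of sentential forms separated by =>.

S=>YbP=>pbP=>pbbY=>pbbYY=>pbbYYY=>pbbYYYY=>pbbpYYY=>pbbppYY=>pbbpppY=>pbbpppp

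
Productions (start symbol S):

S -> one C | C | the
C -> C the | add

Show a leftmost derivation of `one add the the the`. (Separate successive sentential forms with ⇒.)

S ⇒ one C   [S -> one C]
one C ⇒ one C the   [C -> C the]
one C the ⇒ one C the the   [C -> C the]
one C the the ⇒ one C the the the   [C -> C the]
one C the the the ⇒ one add the the the   [C -> add]

S ⇒ one C ⇒ one C the ⇒ one C the the ⇒ one C the the the ⇒ one add the the the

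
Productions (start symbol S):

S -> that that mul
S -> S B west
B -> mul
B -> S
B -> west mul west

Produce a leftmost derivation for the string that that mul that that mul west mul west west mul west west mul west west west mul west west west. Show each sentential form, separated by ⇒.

S ⇒ S B west   [S -> S B west]
S B west ⇒ that that mul B west   [S -> that that mul]
that that mul B west ⇒ that that mul S west   [B -> S]
that that mul S west ⇒ that that mul S B west west   [S -> S B west]
that that mul S B west west ⇒ that that mul S B west B west west   [S -> S B west]
that that mul S B west B west west ⇒ that that mul S B west B west B west west   [S -> S B west]
that that mul S B west B west B west west ⇒ that that mul S B west B west B west B west west   [S -> S B west]
that that mul S B west B west B west B west west ⇒ that that mul that that mul B west B west B west B west west   [S -> that that mul]
that that mul that that mul B west B west B west B west west ⇒ that that mul that that mul west mul west west B west B west B west west   [B -> west mul west]
that that mul that that mul west mul west west B west B west B west west ⇒ that that mul that that mul west mul west west mul west B west B west west   [B -> mul]
that that mul that that mul west mul west west mul west B west B west west ⇒ that that mul that that mul west mul west west mul west west mul west west B west west   [B -> west mul west]
that that mul that that mul west mul west west mul west west mul west west B west west ⇒ that that mul that that mul west mul west west mul west west mul west west west mul west west west   [B -> west mul west]

S ⇒ S B west ⇒ that that mul B west ⇒ that that mul S west ⇒ that that mul S B west west ⇒ that that mul S B west B west west ⇒ that that mul S B west B west B west west ⇒ that that mul S B west B west B west B west west ⇒ that that mul that that mul B west B west B west B west west ⇒ that that mul that that mul west mul west west B west B west B west west ⇒ that that mul that that mul west mul west west mul west B west B west west ⇒ that that mul that that mul west mul west west mul west west mul west west B west west ⇒ that that mul that that mul west mul west west mul west west mul west west west mul west west west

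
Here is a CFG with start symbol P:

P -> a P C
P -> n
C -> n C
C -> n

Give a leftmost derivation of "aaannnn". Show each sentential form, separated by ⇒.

P⇒aPC⇒aaPCC⇒aaaPCCC⇒aaanCCC⇒aaannCC⇒aaannnC⇒aaannnn

P ⇒ aPC   [P -> a P C]
aPC ⇒ aaPCC   [P -> a P C]
aaPCC ⇒ aaaPCCC   [P -> a P C]
aaaPCCC ⇒ aaanCCC   [P -> n]
aaanCCC ⇒ aaannCC   [C -> n]
aaannCC ⇒ aaannnC   [C -> n]
aaannnC ⇒ aaannnn   [C -> n]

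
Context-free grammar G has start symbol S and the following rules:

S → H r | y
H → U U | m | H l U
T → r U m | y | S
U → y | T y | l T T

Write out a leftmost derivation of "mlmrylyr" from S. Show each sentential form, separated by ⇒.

S⇒Hr⇒HlUr⇒HlUlUr⇒mlUlUr⇒mlTylUr⇒mlSylUr⇒mlHrylUr⇒mlmrylUr⇒mlmrylyr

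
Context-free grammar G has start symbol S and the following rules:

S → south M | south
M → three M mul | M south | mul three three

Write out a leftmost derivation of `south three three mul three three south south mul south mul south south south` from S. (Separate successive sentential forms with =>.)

S => south M   [S → south M]
south M => south M south   [M → M south]
south M south => south M south south   [M → M south]
south M south south => south M south south south   [M → M south]
south M south south south => south three M mul south south south   [M → three M mul]
south three M mul south south south => south three M south mul south south south   [M → M south]
south three M south mul south south south => south three three M mul south mul south south south   [M → three M mul]
south three three M mul south mul south south south => south three three M south mul south mul south south south   [M → M south]
south three three M south mul south mul south south south => south three three M south south mul south mul south south south   [M → M south]
south three three M south south mul south mul south south south => south three three mul three three south south mul south mul south south south   [M → mul three three]

S => south M => south M south => south M south south => south M south south south => south three M mul south south south => south three M south mul south south south => south three three M mul south mul south south south => south three three M south mul south mul south south south => south three three M south south mul south mul south south south => south three three mul three three south south mul south mul south south south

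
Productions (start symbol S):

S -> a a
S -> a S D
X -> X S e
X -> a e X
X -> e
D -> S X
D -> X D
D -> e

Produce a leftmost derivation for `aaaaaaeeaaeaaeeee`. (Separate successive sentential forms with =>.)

S=>aSD=>aaSDD=>aaaSDDD=>aaaaaDDD=>aaaaaXDDD=>aaaaaXSeDDD=>aaaaaaeXSeDDD=>aaaaaaeXSeSeDDD=>aaaaaaeeSeSeDDD=>aaaaaaeeaaeSeDDD=>aaaaaaeeaaeaaeDDD=>aaaaaaeeaaeaaeeDD=>aaaaaaeeaaeaaeeeD=>aaaaaaeeaaeaaeeee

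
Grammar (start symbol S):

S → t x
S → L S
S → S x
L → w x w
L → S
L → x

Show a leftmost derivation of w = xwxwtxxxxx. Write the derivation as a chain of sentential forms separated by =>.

S=>LS=>xS=>xLS=>xwxwS=>xwxwSx=>xwxwSxx=>xwxwSxxx=>xwxwSxxxx=>xwxwtxxxxx

S => LS   [S → L S]
LS => xS   [L → x]
xS => xLS   [S → L S]
xLS => xwxwS   [L → w x w]
xwxwS => xwxwSx   [S → S x]
xwxwSx => xwxwSxx   [S → S x]
xwxwSxx => xwxwSxxx   [S → S x]
xwxwSxxx => xwxwSxxxx   [S → S x]
xwxwSxxxx => xwxwtxxxxx   [S → t x]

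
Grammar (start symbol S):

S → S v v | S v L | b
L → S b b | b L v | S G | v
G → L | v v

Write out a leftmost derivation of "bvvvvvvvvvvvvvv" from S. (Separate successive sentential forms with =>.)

S => Svv => SvLvv => SvLvLvv => SvvvLvLvv => SvLvvvLvLvv => SvvvLvvvLvLvv => SvLvvvLvvvLvLvv => bvLvvvLvvvLvLvv => bvvvvvLvvvLvLvv => bvvvvvvvvvLvLvv => bvvvvvvvvvvvLvv => bvvvvvvvvvvvvvv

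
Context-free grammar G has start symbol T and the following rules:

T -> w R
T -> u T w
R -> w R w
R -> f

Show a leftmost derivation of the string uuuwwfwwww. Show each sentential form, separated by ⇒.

T⇒uTw⇒uuTww⇒uuuTwww⇒uuuwRwww⇒uuuwwRwwww⇒uuuwwfwwww

T ⇒ uTw   [T -> u T w]
uTw ⇒ uuTww   [T -> u T w]
uuTww ⇒ uuuTwww   [T -> u T w]
uuuTwww ⇒ uuuwRwww   [T -> w R]
uuuwRwww ⇒ uuuwwRwwww   [R -> w R w]
uuuwwRwwww ⇒ uuuwwfwwww   [R -> f]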